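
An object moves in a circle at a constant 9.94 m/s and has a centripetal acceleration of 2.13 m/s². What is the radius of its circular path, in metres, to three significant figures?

46.4 m

a_c = v²/r ⇒ r = v²/a_c = (9.94)²/2.13 = 98.80/2.13 = 46.39 m.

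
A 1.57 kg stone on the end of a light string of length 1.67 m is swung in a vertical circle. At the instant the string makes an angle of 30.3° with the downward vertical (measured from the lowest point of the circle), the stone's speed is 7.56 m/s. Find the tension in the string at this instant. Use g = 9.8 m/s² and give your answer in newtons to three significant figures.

Take the radial direction toward the centre of the circle as positive. The component of the weight along the string toward the centre is −mg cos φ (φ measured from the bottom), so Newton's second law along the string gives T − mg cos φ = m v²/r.
cos 30.3° = 0.8634, so T = m(v²/r + g cos φ) = 1.57 × ((7.56)²/1.67 + 9.8 × 0.8634) = 1.57 × (34.22 + (8.461)) = 1.57 × 42.68 = 67.02 N.

67.0 N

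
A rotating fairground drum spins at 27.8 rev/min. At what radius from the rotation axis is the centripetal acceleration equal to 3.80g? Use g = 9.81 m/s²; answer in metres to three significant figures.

4.40 m

ω = 27.8 rev/min × 2π/60 = 2.911 rad/s.
a_c = ω²r = 3.80g ⇒ r = 3.80 × 9.81 / (2.911)² = 37.28/8.475 = 4.399 m.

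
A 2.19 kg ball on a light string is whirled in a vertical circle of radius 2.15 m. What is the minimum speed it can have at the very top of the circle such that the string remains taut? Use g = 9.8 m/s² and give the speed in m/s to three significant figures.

At the highest point the centre is directly below, so both the weight and T act inward: T + mg = mv²/r.
At minimum speed T → 0, so mg = mv_min²/r ⇒ v_min = √(g r) = √(9.8 × 2.15) = 4.590 m/s.

4.59 m/s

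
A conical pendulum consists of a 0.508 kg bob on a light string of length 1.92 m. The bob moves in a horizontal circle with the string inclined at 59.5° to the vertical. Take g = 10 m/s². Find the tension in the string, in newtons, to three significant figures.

Vertically the bob has no acceleration, so T cosθ = mg.
T = mg/cosθ = 0.508 × 10.0 / cos 59.5° = 5.080/0.5075 = 10.01 N.

10.0 N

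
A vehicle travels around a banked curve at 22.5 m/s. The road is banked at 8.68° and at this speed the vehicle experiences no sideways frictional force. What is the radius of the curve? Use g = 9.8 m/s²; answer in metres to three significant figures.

Frictionless banking: tanθ = v²/(rg), so r = v²/(g tanθ).
r = (22.5)²/(9.8 × tan 8.68°) = 506.2/(9.8 × 0.1527) = 506.2/1.496 = 338.4 m.

338 m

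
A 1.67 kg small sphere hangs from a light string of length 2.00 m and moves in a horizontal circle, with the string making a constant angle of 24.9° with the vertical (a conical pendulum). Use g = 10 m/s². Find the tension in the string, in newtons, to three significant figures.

Vertically the bob has no acceleration, so T cosθ = mg.
T = mg/cosθ = 1.67 × 10.0 / cos 24.9° = 16.70/0.9070 = 18.41 N.

18.4 N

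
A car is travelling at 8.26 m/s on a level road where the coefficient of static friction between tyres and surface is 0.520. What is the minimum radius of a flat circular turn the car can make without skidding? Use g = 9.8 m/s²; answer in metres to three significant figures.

13.4 m

At the limit, μ_s m g = m v²/r, so r_min = v²/(μ_s g) = (8.26)²/(0.520 × 9.8) = 68.23/5.096 = 13.39 m.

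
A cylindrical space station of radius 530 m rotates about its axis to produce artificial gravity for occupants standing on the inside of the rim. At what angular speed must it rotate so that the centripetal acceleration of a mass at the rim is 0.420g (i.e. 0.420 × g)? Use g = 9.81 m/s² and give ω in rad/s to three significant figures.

Centripetal acceleration a_c = ω²r. Setting ω²r = 0.420g:
ω = √(0.420g / r) = √(0.420 × 9.81 / 530) = √0.007774 = 0.08817 rad/s.

0.0882 rad/s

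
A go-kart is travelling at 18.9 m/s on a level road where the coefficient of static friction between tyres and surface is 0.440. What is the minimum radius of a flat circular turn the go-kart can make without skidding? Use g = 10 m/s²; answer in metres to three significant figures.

81.2 m

At the limit, μ_s m g = m v²/r, so r_min = v²/(μ_s g) = (18.9)²/(0.440 × 10.0) = 357.2/4.400 = 81.18 m.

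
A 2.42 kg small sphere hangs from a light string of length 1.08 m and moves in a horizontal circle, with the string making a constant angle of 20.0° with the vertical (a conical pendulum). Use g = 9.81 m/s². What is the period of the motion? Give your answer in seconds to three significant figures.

r = L sinθ = 0.3694 m. From T sinθ = mω²r and T cosθ = mg: tanθ = ω²r/g, so ω² = g tanθ / r = g/(L cosθ).
ω = √(g/(L cosθ)) = √(9.81/(1.08 × 0.9397)) = √9.666 = 3.109 rad/s.
Period = 2π/ω = 2.021 s.

2.02 s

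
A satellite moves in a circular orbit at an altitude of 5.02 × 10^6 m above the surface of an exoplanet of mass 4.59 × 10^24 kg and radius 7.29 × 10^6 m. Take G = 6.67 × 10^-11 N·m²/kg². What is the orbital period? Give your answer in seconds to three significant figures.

r = R + h = 7.29 × 10^6 + 5.02 × 10^6 = 1.231 × 10^7 m. Gravity provides the centripetal force: G M m / r² = m v² / r ⇒ v = √(GM/r) = 4987 m/s.
T = 2πr/v = 2π × 1.231 × 10^7 / 4987 = 15510 s.

15500 s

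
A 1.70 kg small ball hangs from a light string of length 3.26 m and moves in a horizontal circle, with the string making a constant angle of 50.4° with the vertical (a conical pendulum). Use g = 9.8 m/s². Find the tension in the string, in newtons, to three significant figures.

Vertically the bob has no acceleration, so T cosθ = mg.
T = mg/cosθ = 1.70 × 9.8 / cos 50.4° = 16.66/0.6374 = 26.14 N.

26.1 N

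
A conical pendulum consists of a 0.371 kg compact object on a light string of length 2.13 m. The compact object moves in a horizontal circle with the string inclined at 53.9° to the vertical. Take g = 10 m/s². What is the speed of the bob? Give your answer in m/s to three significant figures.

4.86 m/s

The radius of the circle is r = L sinθ = 2.13 × sin 53.9° = 1.721 m.
Horizontally T sinθ = mv²/r and vertically T cosθ = mg, so tanθ = v²/(rg).
v = √(r g tanθ) = √(1.721 × 10.0 × 1.371) = √23.60 = 4.858 m/s.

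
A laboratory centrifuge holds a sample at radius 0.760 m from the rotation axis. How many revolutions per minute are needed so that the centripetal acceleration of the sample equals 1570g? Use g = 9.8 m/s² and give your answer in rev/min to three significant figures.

1360 rev/min

Require ω²r = 1570g, so ω = √(1570 × 9.8/0.760) = 142.3 rad/s.
In rev/min: ω × 60/(2π) = 142.3 × 60/(2π) = 1359 rev/min.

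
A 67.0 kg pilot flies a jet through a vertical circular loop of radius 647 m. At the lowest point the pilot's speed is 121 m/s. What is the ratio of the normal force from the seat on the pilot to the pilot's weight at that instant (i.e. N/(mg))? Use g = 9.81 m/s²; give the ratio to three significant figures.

At the bottom, N − mg = mv²/r, so N = m(v²/r + g) and N/(mg) = v²/(rg) + 1 = (121)²/(647 × 9.81) + 1 = 2.307 + 1 = 3.307.

3.31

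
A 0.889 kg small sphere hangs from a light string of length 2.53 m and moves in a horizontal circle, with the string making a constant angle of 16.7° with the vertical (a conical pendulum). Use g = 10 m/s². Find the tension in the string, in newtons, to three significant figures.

Vertically the bob has no acceleration, so T cosθ = mg.
T = mg/cosθ = 0.889 × 10.0 / cos 16.7° = 8.890/0.9578 = 9.281 N.

9.28 N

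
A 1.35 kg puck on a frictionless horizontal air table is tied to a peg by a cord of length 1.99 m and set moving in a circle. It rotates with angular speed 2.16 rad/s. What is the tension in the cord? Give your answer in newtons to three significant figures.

12.5 N

v = ωr = 2.16 × 1.99 = 4.298 m/s.
The tension is the only horizontal force, so it supplies the full centripetal force: T = m v²/r = 1.35 × (4.298)²/1.99 = 1.35 × 18.48/1.99 = 12.53 N.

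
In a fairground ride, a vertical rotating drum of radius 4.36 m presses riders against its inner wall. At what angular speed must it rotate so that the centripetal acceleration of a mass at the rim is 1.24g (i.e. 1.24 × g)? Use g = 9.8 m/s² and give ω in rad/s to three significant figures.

Centripetal acceleration a_c = ω²r. Setting ω²r = 1.24g:
ω = √(1.24g / r) = √(1.24 × 9.8 / 4.36) = √2.787 = 1.669 rad/s.

1.67 rad/s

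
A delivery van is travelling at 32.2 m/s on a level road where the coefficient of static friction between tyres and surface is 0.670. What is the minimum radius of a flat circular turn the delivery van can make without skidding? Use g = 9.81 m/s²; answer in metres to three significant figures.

158 m

At the limit, μ_s m g = m v²/r, so r_min = v²/(μ_s g) = (32.2)²/(0.670 × 9.81) = 1037/6.573 = 157.7 m.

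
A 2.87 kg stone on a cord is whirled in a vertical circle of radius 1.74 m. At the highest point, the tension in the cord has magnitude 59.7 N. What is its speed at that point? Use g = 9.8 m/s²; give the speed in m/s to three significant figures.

At the top, T + mg = mv²/r, so v = √(r(T/m + g)) = √(1.74 × (59.7/2.87 + 9.8)) = √(1.74 × 30.60) = √53.25 = 7.297 m/s.

7.30 m/s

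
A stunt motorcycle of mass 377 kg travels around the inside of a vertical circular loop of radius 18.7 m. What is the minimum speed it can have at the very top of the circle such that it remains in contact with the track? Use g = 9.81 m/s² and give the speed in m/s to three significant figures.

At the top, both weight mg and N point toward the centre: N + mg = mv²/r.
At minimum speed N → 0, so mg = mv_min²/r ⇒ v_min = √(g r) = √(9.81 × 18.7) = 13.54 m/s.

13.5 m/s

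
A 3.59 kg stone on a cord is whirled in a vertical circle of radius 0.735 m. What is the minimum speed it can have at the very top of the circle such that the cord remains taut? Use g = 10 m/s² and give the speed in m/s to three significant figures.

At the top, both weight mg and T point toward the centre: T + mg = mv²/r.
At minimum speed T → 0, so mg = mv_min²/r ⇒ v_min = √(g r) = √(10.0 × 0.735) = 2.711 m/s.

2.71 m/s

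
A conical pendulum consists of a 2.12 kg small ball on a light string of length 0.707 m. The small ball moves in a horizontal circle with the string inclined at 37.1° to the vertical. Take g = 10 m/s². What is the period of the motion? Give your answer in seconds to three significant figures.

1.49 s

r = L sinθ = 0.4265 m. From T sinθ = mω²r and T cosθ = mg: tanθ = ω²r/g, so ω² = g tanθ / r = g/(L cosθ).
ω = √(g/(L cosθ)) = √(10.0/(0.707 × 0.7976)) = √17.73 = 4.211 rad/s.
Period = 2π/ω = 1.492 s.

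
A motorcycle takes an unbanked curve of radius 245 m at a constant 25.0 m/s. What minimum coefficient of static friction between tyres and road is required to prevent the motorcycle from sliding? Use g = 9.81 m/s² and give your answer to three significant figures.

Friction provides the centripetal force: μ_s m g = m v²/r, so μ_s = v²/(g r) = (25.00)²/(9.81 × 245) = 625.0/2403 = 0.2600.

0.260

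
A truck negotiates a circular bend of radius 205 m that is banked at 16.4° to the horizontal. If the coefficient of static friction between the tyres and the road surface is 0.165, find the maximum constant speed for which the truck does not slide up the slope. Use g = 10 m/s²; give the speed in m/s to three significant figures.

31.5 m/s

At the maximum speed, friction acts down the slope at its limiting value f = μN. Radially (horizontal, toward centre): N sinθ + μN cosθ = mv²/r. Vertically: N cosθ − μN sinθ = mg.
Dividing: v² = r g (sinθ + μcosθ)/(cosθ − μsinθ).
sinθ + μcosθ = 0.2823 + 0.165×0.9593 = 0.4406; cosθ − μsinθ = 0.9593 − 0.165×0.2823 = 0.9127.
v² = 205 × 10.0 × 0.4406/0.9127 = 989.7 m²/s², so v = 31.46 m/s.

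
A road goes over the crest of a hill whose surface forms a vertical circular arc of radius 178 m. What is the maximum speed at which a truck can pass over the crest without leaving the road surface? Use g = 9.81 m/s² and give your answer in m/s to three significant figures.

At the crest the centre of the circle is below the truck, so the net downward (centripetal) force is mg − N = mv²/r.
The truck leaves the road when N → 0, giving v_max = √(g r) = √(9.81 × 178) = 41.79 m/s.

41.8 m/s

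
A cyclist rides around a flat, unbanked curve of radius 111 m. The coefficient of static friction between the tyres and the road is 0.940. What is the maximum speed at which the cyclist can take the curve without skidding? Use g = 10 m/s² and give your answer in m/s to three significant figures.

Friction provides the centripetal force on a flat curve. At maximum speed it is at its limiting value: μ_s m g = m v²/r.
Mass cancels: v_max = √(μ_s g r) = √(0.940 × 10.0 × 111) = √1043 = 32.30 m/s.

32.3 m/s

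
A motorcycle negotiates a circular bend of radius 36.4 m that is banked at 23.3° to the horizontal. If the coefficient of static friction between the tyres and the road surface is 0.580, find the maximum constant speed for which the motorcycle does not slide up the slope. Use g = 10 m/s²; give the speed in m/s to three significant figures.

At the maximum speed, friction acts down the slope at its limiting value f = μN. Radially (horizontal, toward centre): N sinθ + μN cosθ = mv²/r. Vertically: N cosθ − μN sinθ = mg.
Dividing: v² = r g (sinθ + μcosθ)/(cosθ − μsinθ).
sinθ + μcosθ = 0.3955 + 0.580×0.9184 = 0.9282; cosθ − μsinθ = 0.9184 − 0.580×0.3955 = 0.6890.
v² = 36.4 × 10.0 × 0.9282/0.6890 = 490.4 m²/s², so v = 22.14 m/s.

22.1 m/s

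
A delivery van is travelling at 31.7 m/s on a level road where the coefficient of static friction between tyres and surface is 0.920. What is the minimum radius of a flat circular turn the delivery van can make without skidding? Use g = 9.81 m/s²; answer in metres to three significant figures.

111 m

At the limit, μ_s m g = m v²/r, so r_min = v²/(μ_s g) = (31.7)²/(0.920 × 9.81) = 1005/9.025 = 111.3 m.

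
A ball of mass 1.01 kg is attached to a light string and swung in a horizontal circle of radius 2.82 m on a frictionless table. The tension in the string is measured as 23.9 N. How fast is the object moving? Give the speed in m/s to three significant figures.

T = m v²/r ⇒ v = √(T r / m) = √(23.9 × 2.82 / 1.01) = √66.73 = 8.169 m/s.

8.17 m/s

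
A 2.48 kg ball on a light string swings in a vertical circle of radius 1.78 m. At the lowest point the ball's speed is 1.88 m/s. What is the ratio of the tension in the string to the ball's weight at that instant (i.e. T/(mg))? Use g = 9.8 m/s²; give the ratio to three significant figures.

At the bottom, T − mg = mv²/r, so T = m(v²/r + g) and T/(mg) = v²/(rg) + 1 = (1.88)²/(1.78 × 9.8) + 1 = 0.2026 + 1 = 1.203.

1.20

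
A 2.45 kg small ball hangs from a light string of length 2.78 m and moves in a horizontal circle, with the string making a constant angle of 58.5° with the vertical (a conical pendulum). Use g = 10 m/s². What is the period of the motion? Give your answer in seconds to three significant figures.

r = L sinθ = 2.370 m. From T sinθ = mω²r and T cosθ = mg: tanθ = ω²r/g, so ω² = g tanθ / r = g/(L cosθ).
ω = √(g/(L cosθ)) = √(10.0/(2.78 × 0.5225)) = √6.884 = 2.624 rad/s.
Period = 2π/ω = 2.395 s.

2.39 s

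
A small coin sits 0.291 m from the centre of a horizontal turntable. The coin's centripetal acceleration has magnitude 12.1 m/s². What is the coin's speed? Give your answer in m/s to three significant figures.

a_c = v²/r ⇒ v = √(a_c · r) = √(12.1 × 0.291) = √3.521 = 1.876 m/s.

1.88 m/s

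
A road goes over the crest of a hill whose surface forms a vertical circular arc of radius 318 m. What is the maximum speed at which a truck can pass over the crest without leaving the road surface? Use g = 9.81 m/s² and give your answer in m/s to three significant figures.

At the crest the centre of the circle is below the truck, so the net downward (centripetal) force is mg − N = mv²/r.
The truck leaves the road when N → 0, giving v_max = √(g r) = √(9.81 × 318) = 55.85 m/s.

55.9 m/s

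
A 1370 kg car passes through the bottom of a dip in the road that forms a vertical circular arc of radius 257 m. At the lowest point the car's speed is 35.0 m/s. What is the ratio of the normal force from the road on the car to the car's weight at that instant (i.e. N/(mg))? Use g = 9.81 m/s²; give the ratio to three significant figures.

1.49

At the bottom, N − mg = mv²/r, so N = m(v²/r + g) and N/(mg) = v²/(rg) + 1 = (35.0)²/(257 × 9.81) + 1 = 0.4859 + 1 = 1.486.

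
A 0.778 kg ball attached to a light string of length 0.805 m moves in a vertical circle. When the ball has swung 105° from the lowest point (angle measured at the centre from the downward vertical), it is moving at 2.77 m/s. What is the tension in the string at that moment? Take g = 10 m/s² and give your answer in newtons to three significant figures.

Take the radial direction toward the centre of the circle as positive. The component of the weight along the string toward the centre is −mg cos φ (φ measured from the bottom), so Newton's second law along the string gives T − mg cos φ = m v²/r.
cos 105° = -0.2588, so T = m(v²/r + g cos φ) = 0.778 × ((2.77)²/0.805 + 10.0 × -0.2588) = 0.778 × (9.532 + (-2.588)) = 0.778 × 6.943 = 5.402 N.

5.40 N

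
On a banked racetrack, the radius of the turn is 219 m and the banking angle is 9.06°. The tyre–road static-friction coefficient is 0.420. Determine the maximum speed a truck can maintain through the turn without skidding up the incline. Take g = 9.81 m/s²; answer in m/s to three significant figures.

36.5 m/s

At the maximum speed, friction acts down the slope at its limiting value f = μN. Radially (horizontal, toward centre): N sinθ + μN cosθ = mv²/r. Vertically: N cosθ − μN sinθ = mg.
Dividing: v² = r g (sinθ + μcosθ)/(cosθ − μsinθ).
sinθ + μcosθ = 0.1575 + 0.420×0.9875 = 0.5722; cosθ − μsinθ = 0.9875 − 0.420×0.1575 = 0.9214.
v² = 219 × 9.81 × 0.5722/0.9214 = 1334 m²/s², so v = 36.53 m/s.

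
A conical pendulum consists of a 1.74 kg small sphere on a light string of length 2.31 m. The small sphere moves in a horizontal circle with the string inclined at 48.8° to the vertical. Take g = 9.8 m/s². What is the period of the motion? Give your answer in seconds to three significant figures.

2.48 s

r = L sinθ = 1.738 m. From T sinθ = mω²r and T cosθ = mg: tanθ = ω²r/g, so ω² = g tanθ / r = g/(L cosθ).
ω = √(g/(L cosθ)) = √(9.8/(2.31 × 0.6587)) = √6.441 = 2.538 rad/s.
Period = 2π/ω = 2.476 s.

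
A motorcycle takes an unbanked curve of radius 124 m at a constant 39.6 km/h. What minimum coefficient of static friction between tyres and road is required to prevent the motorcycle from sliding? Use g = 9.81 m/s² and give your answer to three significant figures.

v = 39.6/3.6 = 11.00 m/s.
Friction provides the centripetal force: μ_s m g = m v²/r, so μ_s = v²/(g r) = (11.00)²/(9.81 × 124) = 121.0/1216 = 0.09947.

0.0995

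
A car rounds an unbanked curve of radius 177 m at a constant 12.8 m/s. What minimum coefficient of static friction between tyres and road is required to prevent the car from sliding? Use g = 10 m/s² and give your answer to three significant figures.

Friction provides the centripetal force: μ_s m g = m v²/r, so μ_s = v²/(g r) = (12.80)²/(10.0 × 177) = 163.8/1770 = 0.09256.

0.0926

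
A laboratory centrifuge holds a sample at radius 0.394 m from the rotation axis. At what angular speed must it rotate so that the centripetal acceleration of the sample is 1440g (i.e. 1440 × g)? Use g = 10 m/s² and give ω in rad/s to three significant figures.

Centripetal acceleration a_c = ω²r. Setting ω²r = 1440g:
ω = √(1440g / r) = √(1440 × 10.0 / 0.394) = √36550 = 191.2 rad/s.

191 rad/s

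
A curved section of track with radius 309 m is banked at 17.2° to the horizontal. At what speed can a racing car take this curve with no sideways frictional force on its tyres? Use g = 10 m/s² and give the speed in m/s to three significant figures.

30.9 m/s

On a frictionless banked curve, N sinθ = mv²/r and N cosθ = mg, so tanθ = v²/(rg).
v = √(r g tanθ) = √(309 × 10.0 × tan 17.2°) = √(309 × 10.0 × 0.3096) = √956.5 = 30.93 m/s.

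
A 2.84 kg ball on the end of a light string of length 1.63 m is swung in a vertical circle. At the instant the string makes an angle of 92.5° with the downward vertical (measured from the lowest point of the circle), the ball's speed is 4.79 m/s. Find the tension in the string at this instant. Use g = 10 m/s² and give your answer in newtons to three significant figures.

38.7 N

Take the radial direction toward the centre of the circle as positive. The component of the weight along the string toward the centre is −mg cos φ (φ measured from the bottom), so Newton's second law along the string gives T − mg cos φ = m v²/r.
cos 92.5° = -0.04362, so T = m(v²/r + g cos φ) = 2.84 × ((4.79)²/1.63 + 10.0 × -0.04362) = 2.84 × (14.08 + (-0.4362)) = 2.84 × 13.64 = 38.74 N.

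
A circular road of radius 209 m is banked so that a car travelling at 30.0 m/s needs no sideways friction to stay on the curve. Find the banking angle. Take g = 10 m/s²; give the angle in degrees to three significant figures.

For a frictionless banked turn: horizontally N sinθ = mv²/r and vertically N cosθ = mg.
Dividing: tanθ = v²/(r g) = (30.0)²/(209 × 10.0) = 900.0/2090 = 0.4306.
θ = arctan(0.4306) = 23.30°.

23.3°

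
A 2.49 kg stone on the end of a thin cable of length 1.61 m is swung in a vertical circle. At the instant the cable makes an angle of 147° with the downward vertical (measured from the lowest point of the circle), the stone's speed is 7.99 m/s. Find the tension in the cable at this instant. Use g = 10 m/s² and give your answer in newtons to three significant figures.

Take the radial direction toward the centre of the circle as positive. The component of the weight along the string toward the centre is −mg cos φ (φ measured from the bottom), so Newton's second law along the string gives T − mg cos φ = m v²/r.
cos 147° = -0.8387, so T = m(v²/r + g cos φ) = 2.49 × ((7.99)²/1.61 + 10.0 × -0.8387) = 2.49 × (39.65 + (-8.387)) = 2.49 × 31.27 = 77.85 N.

77.9 N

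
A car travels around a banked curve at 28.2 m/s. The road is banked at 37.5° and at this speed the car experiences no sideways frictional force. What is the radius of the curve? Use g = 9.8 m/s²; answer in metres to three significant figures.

Frictionless banking: tanθ = v²/(rg), so r = v²/(g tanθ).
r = (28.2)²/(9.8 × tan 37.5°) = 795.2/(9.8 × 0.7673) = 795.2/7.520 = 105.8 m.

106 m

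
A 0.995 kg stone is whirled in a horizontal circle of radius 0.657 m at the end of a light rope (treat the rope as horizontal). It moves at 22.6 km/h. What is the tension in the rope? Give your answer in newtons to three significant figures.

59.7 N

v = 22.6 km/h = 22.6/3.6 = 6.278 m/s.
The tension is the only horizontal force, so it supplies the full centripetal force: T = m v²/r = 0.995 × (6.278)²/0.657 = 0.995 × 39.41/0.657 = 59.69 N.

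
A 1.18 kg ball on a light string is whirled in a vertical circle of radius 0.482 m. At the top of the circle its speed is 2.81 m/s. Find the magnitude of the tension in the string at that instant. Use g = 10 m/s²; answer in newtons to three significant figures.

At the top, both T and the weight mg point inward (toward the centre), so T + mg = mv²/r.
T = m(v²/r − g) = 1.18 × ((2.81)²/0.482 − 10.0) = 1.18 × (16.38 − 10.0) = 1.18 × 6.382 = 7.531 N.

7.53 N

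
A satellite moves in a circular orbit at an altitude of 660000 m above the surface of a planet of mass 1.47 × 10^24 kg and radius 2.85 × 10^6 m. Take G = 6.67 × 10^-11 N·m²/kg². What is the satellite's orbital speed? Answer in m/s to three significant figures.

5290 m/s

Orbital radius r = R + h = 2.85 × 10^6 + 660000 = 3.510 × 10^6 m.
Gravity supplies the centripetal force: G M m / r² = m v² / r, so v = √(GM/r).
v = √(6.67 × 10^-11 × 1.47 × 10^24 / 3.510 × 10^6) = √(2.793 × 10^7) = 5285 m/s.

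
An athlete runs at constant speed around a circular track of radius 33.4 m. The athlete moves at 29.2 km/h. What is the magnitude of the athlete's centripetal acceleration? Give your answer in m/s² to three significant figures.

1.97 m/s²

v = 29.2 km/h = 29.2/3.6 = 8.111 m/s.
a_c = v²/r = (8.111)²/33.4 = 65.79/33.4 = 1.970 m/s².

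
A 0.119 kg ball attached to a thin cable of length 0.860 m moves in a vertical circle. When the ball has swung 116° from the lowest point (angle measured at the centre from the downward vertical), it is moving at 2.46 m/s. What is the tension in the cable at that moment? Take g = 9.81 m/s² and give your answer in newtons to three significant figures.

Take the radial direction toward the centre of the circle as positive. The component of the weight along the string toward the centre is −mg cos φ (φ measured from the bottom), so Newton's second law along the string gives T − mg cos φ = m v²/r.
cos 116° = -0.4384, so T = m(v²/r + g cos φ) = 0.119 × ((2.46)²/0.860 + 9.81 × -0.4384) = 0.119 × (7.037 + (-4.300)) = 0.119 × 2.736 = 0.3256 N.

0.326 N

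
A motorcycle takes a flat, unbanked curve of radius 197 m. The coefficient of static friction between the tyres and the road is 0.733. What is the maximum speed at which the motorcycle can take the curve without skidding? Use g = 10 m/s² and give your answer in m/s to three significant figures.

Friction provides the centripetal force on a flat curve. At maximum speed it is at its limiting value: μ_s m g = m v²/r.
Mass cancels: v_max = √(μ_s g r) = √(0.733 × 10.0 × 197) = √1444 = 38.00 m/s.

38.0 m/s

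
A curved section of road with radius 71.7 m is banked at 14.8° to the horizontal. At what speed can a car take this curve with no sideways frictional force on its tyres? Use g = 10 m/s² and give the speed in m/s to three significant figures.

On a frictionless banked curve, N sinθ = mv²/r and N cosθ = mg, so tanθ = v²/(rg).
v = √(r g tanθ) = √(71.7 × 10.0 × tan 14.8°) = √(71.7 × 10.0 × 0.2642) = √189.4 = 13.76 m/s.

13.8 m/s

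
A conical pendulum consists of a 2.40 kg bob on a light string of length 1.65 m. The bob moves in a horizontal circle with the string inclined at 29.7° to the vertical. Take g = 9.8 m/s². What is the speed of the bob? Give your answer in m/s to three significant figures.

The radius of the circle is r = L sinθ = 1.65 × sin 29.7° = 0.8175 m.
Horizontally T sinθ = mv²/r and vertically T cosθ = mg, so tanθ = v²/(rg).
v = √(r g tanθ) = √(0.8175 × 9.8 × 0.5704) = √4.570 = 2.138 m/s.

2.14 m/s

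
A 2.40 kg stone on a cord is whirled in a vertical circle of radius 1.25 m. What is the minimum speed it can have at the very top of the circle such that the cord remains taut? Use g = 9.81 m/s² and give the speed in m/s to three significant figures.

At the highest point the centre is directly below, so both the weight and T act inward: T + mg = mv²/r.
At minimum speed T → 0, so mg = mv_min²/r ⇒ v_min = √(g r) = √(9.81 × 1.25) = 3.502 m/s.

3.50 m/s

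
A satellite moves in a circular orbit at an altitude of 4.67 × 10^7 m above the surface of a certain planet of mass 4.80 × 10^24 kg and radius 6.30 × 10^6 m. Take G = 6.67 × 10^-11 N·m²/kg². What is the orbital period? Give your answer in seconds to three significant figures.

135000 s

r = R + h = 6.30 × 10^6 + 4.67 × 10^7 = 5.300 × 10^7 m. Gravity provides the centripetal force: G M m / r² = m v² / r ⇒ v = √(GM/r) = 2458 m/s.
T = 2πr/v = 2π × 5.300 × 10^7 / 2458 = 135500 s.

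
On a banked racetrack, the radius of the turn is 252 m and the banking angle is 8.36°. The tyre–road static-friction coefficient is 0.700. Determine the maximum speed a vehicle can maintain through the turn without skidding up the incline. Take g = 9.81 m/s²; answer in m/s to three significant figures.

48.3 m/s

At the maximum speed, friction acts down the slope at its limiting value f = μN. Radially (horizontal, toward centre): N sinθ + μN cosθ = mv²/r. Vertically: N cosθ − μN sinθ = mg.
Dividing: v² = r g (sinθ + μcosθ)/(cosθ − μsinθ).
sinθ + μcosθ = 0.1454 + 0.700×0.9894 = 0.8380; cosθ − μsinθ = 0.9894 − 0.700×0.1454 = 0.8876.
v² = 252 × 9.81 × 0.8380/0.8876 = 2334 m²/s², so v = 48.31 m/s.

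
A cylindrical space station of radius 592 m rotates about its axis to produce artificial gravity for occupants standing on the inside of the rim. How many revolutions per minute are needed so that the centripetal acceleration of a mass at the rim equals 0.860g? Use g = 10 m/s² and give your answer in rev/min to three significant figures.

1.15 rev/min

Require ω²r = 0.860g, so ω = √(0.860 × 10.0/592) = 0.1205 rad/s.
In rev/min: ω × 60/(2π) = 0.1205 × 60/(2π) = 1.151 rev/min.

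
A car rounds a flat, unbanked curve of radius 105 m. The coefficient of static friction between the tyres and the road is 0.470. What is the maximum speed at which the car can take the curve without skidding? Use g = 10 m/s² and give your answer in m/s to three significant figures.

On a flat curve, static friction is the only horizontal force, so it must supply the full centripetal force: μ_s m g = m v²/r.
Mass cancels: v_max = √(μ_s g r) = √(0.470 × 10.0 × 105) = √493.5 = 22.21 m/s.

22.2 m/s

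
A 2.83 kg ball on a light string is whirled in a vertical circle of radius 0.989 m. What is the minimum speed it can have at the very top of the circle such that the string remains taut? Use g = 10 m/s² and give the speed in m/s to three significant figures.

3.14 m/s

At the top, both weight mg and T point toward the centre: T + mg = mv²/r.
At minimum speed T → 0, so mg = mv_min²/r ⇒ v_min = √(g r) = √(10.0 × 0.989) = 3.145 m/s.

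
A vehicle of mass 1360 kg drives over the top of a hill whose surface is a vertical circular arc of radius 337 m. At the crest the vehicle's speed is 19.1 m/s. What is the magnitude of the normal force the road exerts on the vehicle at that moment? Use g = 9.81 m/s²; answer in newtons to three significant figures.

11900 N

At the crest the centripetal acceleration points downward (toward the centre of the arc), so mg − N = mv²/r.
N = m(g − v²/r) = 1360 × (9.81 − (19.1)²/337) = 1360 × (9.81 − 1.083) = 1360 × 8.727 = 11870 N.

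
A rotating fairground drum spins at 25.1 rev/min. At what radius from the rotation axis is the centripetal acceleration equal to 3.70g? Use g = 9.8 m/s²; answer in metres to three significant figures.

5.25 m

ω = 25.1 rev/min × 2π/60 = 2.628 rad/s.
a_c = ω²r = 3.70g ⇒ r = 3.70 × 9.8 / (2.628)² = 36.26/6.909 = 5.248 m.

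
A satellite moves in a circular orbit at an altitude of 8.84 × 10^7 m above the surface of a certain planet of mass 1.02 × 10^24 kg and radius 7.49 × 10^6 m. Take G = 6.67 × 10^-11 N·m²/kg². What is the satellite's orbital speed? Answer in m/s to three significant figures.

Orbital radius r = R + h = 7.49 × 10^6 + 8.84 × 10^7 = 9.589 × 10^7 m.
Gravity supplies the centripetal force: G M m / r² = m v² / r, so v = √(GM/r).
v = √(6.67 × 10^-11 × 1.02 × 10^24 / 9.589 × 10^7) = √(709500) = 842.3 m/s.

842 m/s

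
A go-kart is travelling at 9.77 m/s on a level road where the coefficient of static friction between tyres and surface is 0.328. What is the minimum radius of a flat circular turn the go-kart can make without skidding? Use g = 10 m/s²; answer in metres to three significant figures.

29.1 m

At the limit, μ_s m g = m v²/r, so r_min = v²/(μ_s g) = (9.77)²/(0.328 × 10.0) = 95.45/3.280 = 29.10 m.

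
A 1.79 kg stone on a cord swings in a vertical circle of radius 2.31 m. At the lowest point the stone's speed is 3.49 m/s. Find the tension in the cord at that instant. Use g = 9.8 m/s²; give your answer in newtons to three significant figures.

At the lowest point, T points up (toward the centre) and the weight mg points down (away from the centre), so the net inward force is T − mg = mv²/r.
T = m(v²/r + g) = 1.79 × ((3.49)²/2.31 + 9.8) = 1.79 × (5.273 + 9.8) = 1.79 × 15.07 = 26.98 N.

27.0 N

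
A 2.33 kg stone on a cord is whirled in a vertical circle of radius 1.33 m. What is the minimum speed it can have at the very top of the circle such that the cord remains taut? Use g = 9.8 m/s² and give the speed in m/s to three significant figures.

At the top, both weight mg and T point toward the centre: T + mg = mv²/r.
At minimum speed T → 0, so mg = mv_min²/r ⇒ v_min = √(g r) = √(9.8 × 1.33) = 3.610 m/s.

3.61 m/s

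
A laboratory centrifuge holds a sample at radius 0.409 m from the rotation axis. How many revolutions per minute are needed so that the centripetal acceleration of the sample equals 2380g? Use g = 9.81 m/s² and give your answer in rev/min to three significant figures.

Require ω²r = 2380g, so ω = √(2380 × 9.81/0.409) = 238.9 rad/s.
In rev/min: ω × 60/(2π) = 238.9 × 60/(2π) = 2282 rev/min.

2280 rev/min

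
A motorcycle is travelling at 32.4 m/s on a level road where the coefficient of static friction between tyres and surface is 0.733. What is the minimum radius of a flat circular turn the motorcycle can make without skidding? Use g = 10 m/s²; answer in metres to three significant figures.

At the limit, μ_s m g = m v²/r, so r_min = v²/(μ_s g) = (32.4)²/(0.733 × 10.0) = 1050/7.330 = 143.2 m.

143 m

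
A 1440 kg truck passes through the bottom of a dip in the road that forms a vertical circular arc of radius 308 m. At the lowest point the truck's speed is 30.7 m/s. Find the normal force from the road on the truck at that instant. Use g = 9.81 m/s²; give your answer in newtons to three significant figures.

18500 N

At the lowest point, N points up (toward the centre) and the weight mg points down (away from the centre), so the net inward force is N − mg = mv²/r.
N = m(v²/r + g) = 1440 × ((30.7)²/308 + 9.81) = 1440 × (3.060 + 9.81) = 1440 × 12.87 = 18530 N.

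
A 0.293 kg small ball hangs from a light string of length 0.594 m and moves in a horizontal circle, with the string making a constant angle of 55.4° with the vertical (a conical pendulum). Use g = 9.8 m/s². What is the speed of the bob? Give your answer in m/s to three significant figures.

The radius of the circle is r = L sinθ = 0.594 × sin 55.4° = 0.4889 m.
Horizontally T sinθ = mv²/r and vertically T cosθ = mg, so tanθ = v²/(rg).
v = √(r g tanθ) = √(0.4889 × 9.8 × 1.450) = √6.946 = 2.636 m/s.

2.64 m/s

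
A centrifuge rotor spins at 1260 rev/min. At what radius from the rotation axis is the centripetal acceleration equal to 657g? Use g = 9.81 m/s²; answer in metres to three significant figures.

0.370 m

ω = 1260 rev/min × 2π/60 = 131.9 rad/s.
a_c = ω²r = 657g ⇒ r = 657 × 9.81 / (131.9)² = 6445/17410 = 0.3702 m.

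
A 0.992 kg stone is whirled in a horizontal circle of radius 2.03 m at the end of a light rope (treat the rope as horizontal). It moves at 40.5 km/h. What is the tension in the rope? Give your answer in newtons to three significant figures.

61.8 N

v = 40.5 km/h = 40.5/3.6 = 11.25 m/s.
The tension is the only horizontal force, so it supplies the full centripetal force: T = m v²/r = 0.992 × (11.25)²/2.03 = 0.992 × 126.6/2.03 = 61.85 N.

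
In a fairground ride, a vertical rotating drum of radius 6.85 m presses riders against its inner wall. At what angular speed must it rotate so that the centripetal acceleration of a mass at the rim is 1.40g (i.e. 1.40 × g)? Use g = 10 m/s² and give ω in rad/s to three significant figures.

Centripetal acceleration a_c = ω²r. Setting ω²r = 1.40g:
ω = √(1.40g / r) = √(1.40 × 10.0 / 6.85) = √2.044 = 1.430 rad/s.

1.43 rad/s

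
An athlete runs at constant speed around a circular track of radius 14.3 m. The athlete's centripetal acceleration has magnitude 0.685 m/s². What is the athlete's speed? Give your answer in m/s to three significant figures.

a_c = v²/r ⇒ v = √(a_c · r) = √(0.685 × 14.3) = √9.796 = 3.130 m/s.

3.13 m/s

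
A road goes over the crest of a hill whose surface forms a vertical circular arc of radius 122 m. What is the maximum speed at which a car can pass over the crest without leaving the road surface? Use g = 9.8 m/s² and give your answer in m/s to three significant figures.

At the crest the centre of the circle is below the car, so the net downward (centripetal) force is mg − N = mv²/r.
The car leaves the road when N → 0, giving v_max = √(g r) = √(9.8 × 122) = 34.58 m/s.

34.6 m/s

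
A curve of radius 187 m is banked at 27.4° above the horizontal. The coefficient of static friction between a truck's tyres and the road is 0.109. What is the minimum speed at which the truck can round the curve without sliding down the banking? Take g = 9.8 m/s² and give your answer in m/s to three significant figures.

At the minimum speed, friction acts up the slope at its limiting value f = μN. Radially (horizontal, toward centre): N sinθ − μN cosθ = mv²/r. Vertically: N cosθ + μN sinθ = mg.
Dividing: v² = r g (sinθ − μcosθ)/(cosθ + μsinθ).
sinθ − μcosθ = 0.4602 − 0.109×0.8878 = 0.3634; cosθ + μsinθ = 0.8878 + 0.109×0.4602 = 0.9380.
v² = 187 × 9.8 × 0.3634/0.9380 = 710.1 m²/s², so v = 26.65 m/s.

26.6 m/s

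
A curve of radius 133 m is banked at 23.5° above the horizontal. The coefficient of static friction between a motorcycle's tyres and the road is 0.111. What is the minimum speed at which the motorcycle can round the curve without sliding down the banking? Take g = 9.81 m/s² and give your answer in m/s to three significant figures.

20.1 m/s

At the minimum speed, friction acts up the slope at its limiting value f = μN. Radially (horizontal, toward centre): N sinθ − μN cosθ = mv²/r. Vertically: N cosθ + μN sinθ = mg.
Dividing: v² = r g (sinθ − μcosθ)/(cosθ + μsinθ).
sinθ − μcosθ = 0.3987 − 0.111×0.9171 = 0.2970; cosθ + μsinθ = 0.9171 + 0.111×0.3987 = 0.9613.
v² = 133 × 9.81 × 0.2970/0.9613 = 403.0 m²/s², so v = 20.08 m/s.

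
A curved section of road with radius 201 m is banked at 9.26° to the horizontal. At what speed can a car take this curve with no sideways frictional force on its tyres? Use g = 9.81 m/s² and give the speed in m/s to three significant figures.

On a frictionless banked curve, N sinθ = mv²/r and N cosθ = mg, so tanθ = v²/(rg).
v = √(r g tanθ) = √(201 × 9.81 × tan 9.26°) = √(201 × 9.81 × 0.1630) = √321.5 = 17.93 m/s.

17.9 m/s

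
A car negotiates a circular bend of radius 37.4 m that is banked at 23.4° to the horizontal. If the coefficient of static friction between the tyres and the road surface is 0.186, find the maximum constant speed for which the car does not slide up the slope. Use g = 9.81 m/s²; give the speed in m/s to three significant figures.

At the maximum speed, friction acts down the slope at its limiting value f = μN. Radially (horizontal, toward centre): N sinθ + μN cosθ = mv²/r. Vertically: N cosθ − μN sinθ = mg.
Dividing: v² = r g (sinθ + μcosθ)/(cosθ − μsinθ).
sinθ + μcosθ = 0.3971 + 0.186×0.9178 = 0.5679; cosθ − μsinθ = 0.9178 − 0.186×0.3971 = 0.8439.
v² = 37.4 × 9.81 × 0.5679/0.8439 = 246.9 m²/s², so v = 15.71 m/s.

15.7 m/s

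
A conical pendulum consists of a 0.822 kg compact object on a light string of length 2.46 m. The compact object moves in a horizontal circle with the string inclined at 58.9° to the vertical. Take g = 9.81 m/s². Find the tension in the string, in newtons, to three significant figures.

15.6 N

Vertically the bob has no acceleration, so T cosθ = mg.
T = mg/cosθ = 0.822 × 9.81 / cos 58.9° = 8.064/0.5165 = 15.61 N.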